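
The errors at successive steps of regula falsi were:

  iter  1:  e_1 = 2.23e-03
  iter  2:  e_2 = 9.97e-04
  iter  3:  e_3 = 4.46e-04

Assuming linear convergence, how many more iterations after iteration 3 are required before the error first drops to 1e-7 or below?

11

Rate ρ ≈ e_3/e_2 = 4.46e-04/9.97e-04 = 0.4473.
After j more steps, e_{3+j} ≈ 4.46e-04·ρ^j; need ρ^j ≤ 1e-7/4.46e-04 = 0.000224215.
j ≥ ln(0.000224215)/ln(0.4473) = -8.4029/-0.80453 = 10.444.
So 11 more iterations are needed.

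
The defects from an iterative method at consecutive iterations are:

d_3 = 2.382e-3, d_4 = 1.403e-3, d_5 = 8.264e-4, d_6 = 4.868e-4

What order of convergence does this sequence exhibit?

1

Consecutive ratios: d_6/d_5 = 4.868e-4/8.264e-4 = 0.589061, d_5/d_4 = 8.264e-4/1.403e-3 = 0.589024.
p ≈ ln(0.589061)/ln(0.589024) = -0.5292/-0.5293 ≈ 1.00.
So the convergence is linear (order 1).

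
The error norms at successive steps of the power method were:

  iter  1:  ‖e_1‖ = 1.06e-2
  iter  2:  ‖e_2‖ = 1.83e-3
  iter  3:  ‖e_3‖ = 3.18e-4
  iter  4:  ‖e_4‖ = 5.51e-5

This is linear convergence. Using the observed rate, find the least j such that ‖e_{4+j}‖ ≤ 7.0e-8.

Rate ρ ≈ ‖e_4‖/‖e_3‖ = 5.51e-5/3.18e-4 = 0.1733.
After j more steps, ‖e_{4+j}‖ ≈ 5.51e-5·ρ^j; need ρ^j ≤ 7.0e-8/5.51e-5 = 0.00127042.
j ≥ ln(0.00127042)/ln(0.1733) = -6.6684/-1.75273 = 3.805.
So 4 more iterations are needed.

4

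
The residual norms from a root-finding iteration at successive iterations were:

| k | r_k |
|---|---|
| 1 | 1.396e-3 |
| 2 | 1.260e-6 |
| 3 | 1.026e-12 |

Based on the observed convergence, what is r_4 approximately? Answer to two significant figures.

First estimate the order: p ≈ ln(r_3/r_2) / ln(r_2/r_1) = ln(1.026e-12/1.260e-6)/ln(1.260e-6/1.396e-3) = ln(8.14286e-07)/ln(0.000902579) ≈ 2.0001.
Then r_4 ≈ r_3·(r_3/r_2)^p = 1.026e-12·(8.14286e-07)^2.0001 = 1.026e-12·6.62133e-13 ≈ 6.793e-25.

6.8e-25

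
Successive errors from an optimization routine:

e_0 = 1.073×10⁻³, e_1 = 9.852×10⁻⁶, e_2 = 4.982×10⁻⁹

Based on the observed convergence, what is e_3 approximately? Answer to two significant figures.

2.3e-14

First estimate the order: p ≈ ln(e_2/e_1) / ln(e_1/e_0) = ln(4.982×10⁻⁹/9.852×10⁻⁶)/ln(9.852×10⁻⁶/1.073×10⁻³) = ln(0.000505684)/ln(0.00918173) ≈ 1.6181.
Then e_3 ≈ e_2·(e_2/e_1)^p = 4.982×10⁻⁹·(0.000505684)^1.6181 = 4.982×10⁻⁹·4.64031e-06 ≈ 2.312e-14.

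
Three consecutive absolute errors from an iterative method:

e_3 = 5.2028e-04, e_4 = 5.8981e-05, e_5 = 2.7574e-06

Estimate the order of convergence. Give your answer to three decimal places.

1.407

p ≈ ln(e_5/e_4) / ln(e_4/e_3)
  = ln(2.7574e-06/5.8981e-05) / ln(5.8981e-05/5.2028e-04)
  = ln(0.0467506) / ln(0.113364)
  = -3.062928 / -2.177151 ≈ 1.406851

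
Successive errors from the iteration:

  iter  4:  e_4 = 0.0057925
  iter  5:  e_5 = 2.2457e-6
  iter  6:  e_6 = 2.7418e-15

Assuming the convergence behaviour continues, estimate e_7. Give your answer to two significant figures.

1.4e-38

First estimate the order: p ≈ ln(e_6/e_5) / ln(e_5/e_4) = ln(2.7418e-15/2.2457e-6)/ln(2.2457e-6/0.0057925) = ln(1.22091e-09)/ln(0.000387691) ≈ 2.6127.
Then e_7 ≈ e_6·(e_6/e_5)^p = 2.7418e-15·(1.22091e-09)^2.6127 = 2.7418e-15·5.1544e-24 ≈ 1.413e-38.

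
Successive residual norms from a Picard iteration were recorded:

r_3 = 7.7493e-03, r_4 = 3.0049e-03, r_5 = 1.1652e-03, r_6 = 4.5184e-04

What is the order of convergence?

1

Consecutive ratios: r_6/r_5 = 4.5184e-04/1.1652e-03 = 0.387779, r_5/r_4 = 1.1652e-03/3.0049e-03 = 0.387767.
p ≈ ln(0.387779)/ln(0.387767) = -0.9473/-0.9474 ≈ 1.00.
So the convergence is linear (order 1).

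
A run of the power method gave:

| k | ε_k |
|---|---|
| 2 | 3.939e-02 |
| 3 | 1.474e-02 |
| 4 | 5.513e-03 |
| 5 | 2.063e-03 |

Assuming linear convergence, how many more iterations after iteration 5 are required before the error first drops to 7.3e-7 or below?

Rate ρ ≈ ε_5/ε_4 = 2.063e-03/5.513e-03 = 0.3742.
After j more steps, ε_{5+j} ≈ 2.063e-03·ρ^j; need ρ^j ≤ 7.3e-7/2.063e-03 = 0.000353854.
j ≥ ln(0.000353854)/ln(0.3742) = -7.9466/-0.98296 = 8.084.
So 9 more iterations are needed.

9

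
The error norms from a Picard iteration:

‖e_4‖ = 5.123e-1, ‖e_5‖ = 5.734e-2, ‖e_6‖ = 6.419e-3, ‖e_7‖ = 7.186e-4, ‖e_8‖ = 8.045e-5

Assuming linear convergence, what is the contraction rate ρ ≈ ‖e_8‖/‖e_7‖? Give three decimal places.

ρ ≈ ‖e_8‖/‖e_7‖ = 8.045e-5/7.186e-4 = 0.11195

0.112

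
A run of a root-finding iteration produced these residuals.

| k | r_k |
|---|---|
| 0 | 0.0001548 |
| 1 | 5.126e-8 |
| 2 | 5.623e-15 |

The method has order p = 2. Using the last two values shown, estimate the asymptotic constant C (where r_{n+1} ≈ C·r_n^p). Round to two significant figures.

C ≈ r_2 / r_1^2
  = 5.623e-15 / (5.126e-8)^2
  = 5.623e-15 / 2.62759e-15 ≈ 2.14

2.1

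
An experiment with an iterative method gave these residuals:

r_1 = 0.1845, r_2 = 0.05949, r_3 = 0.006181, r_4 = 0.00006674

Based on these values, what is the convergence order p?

2

Consecutive ratios: r_4/r_3 = 0.00006674/0.006181 = 0.0107976, r_3/r_2 = 0.006181/0.05949 = 0.1039.
p ≈ ln(0.0107976)/ln(0.1039) = -4.5284/-2.2643 ≈ 2.00.
So the convergence is quadratic (order 2).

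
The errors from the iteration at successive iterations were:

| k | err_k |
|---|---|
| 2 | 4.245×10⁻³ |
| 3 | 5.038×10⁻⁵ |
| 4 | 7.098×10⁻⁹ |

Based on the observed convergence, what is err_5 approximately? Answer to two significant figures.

First estimate the order: p ≈ ln(err_4/err_3) / ln(err_3/err_2) = ln(7.098×10⁻⁹/5.038×10⁻⁵)/ln(5.038×10⁻⁵/4.245×10⁻³) = ln(0.000140889)/ln(0.0118681) ≈ 1.9999.
Then err_5 ≈ err_4·(err_4/err_3)^p = 7.098×10⁻⁹·(0.000140889)^1.9999 = 7.098×10⁻⁹·1.98673e-08 ≈ 1.41e-16.

1.4e-16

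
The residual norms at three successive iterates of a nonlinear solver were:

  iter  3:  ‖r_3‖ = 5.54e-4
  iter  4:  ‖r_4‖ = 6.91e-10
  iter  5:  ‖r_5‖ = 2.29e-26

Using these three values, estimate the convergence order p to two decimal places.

p ≈ ln(‖r_5‖/‖r_4‖) / ln(‖r_4‖/‖r_3‖)
  = ln(2.29e-26/6.91e-10) / ln(6.91e-10/5.54e-4)
  = ln(3.31404e-17) / ln(1.24729e-06)
  = -37.94578 / -13.59454 ≈ 2.79125

2.79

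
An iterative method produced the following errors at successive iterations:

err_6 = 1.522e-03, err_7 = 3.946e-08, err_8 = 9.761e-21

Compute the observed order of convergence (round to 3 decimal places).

p ≈ ln(err_8/err_7) / ln(err_7/err_6)
  = ln(9.761e-21/3.946e-08) / ln(3.946e-08/1.522e-03)
  = ln(2.47364e-13) / ln(2.59264e-05)
  = -29.027915 / -10.560249 ≈ 2.748791

2.749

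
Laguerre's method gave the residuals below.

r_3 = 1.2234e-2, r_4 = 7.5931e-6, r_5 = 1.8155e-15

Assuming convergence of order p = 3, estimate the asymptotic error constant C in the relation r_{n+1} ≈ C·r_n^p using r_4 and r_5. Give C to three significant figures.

C ≈ r_5 / r_4^3
  = 1.8155e-15 / (7.5931e-6)^3
  = 1.8155e-15 / 4.37781e-16 ≈ 4.147

4.15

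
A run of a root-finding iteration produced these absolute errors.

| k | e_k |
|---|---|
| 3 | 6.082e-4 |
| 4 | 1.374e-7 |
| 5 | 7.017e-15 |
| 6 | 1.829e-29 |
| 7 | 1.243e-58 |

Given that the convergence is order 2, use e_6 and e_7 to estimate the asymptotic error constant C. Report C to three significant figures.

C ≈ e_7 / e_6^2
  = 1.243e-58 / (1.829e-29)^2
  = 1.243e-58 / 3.34524e-58 ≈ 0.37157

0.372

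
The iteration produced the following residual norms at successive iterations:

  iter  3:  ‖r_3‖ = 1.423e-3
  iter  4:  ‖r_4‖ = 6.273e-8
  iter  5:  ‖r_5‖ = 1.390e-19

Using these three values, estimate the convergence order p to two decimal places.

p ≈ ln(‖r_5‖/‖r_4‖) / ln(‖r_4‖/‖r_3‖)
  = ln(1.390e-19/6.273e-8) / ln(6.273e-8/1.423e-3)
  = ln(2.21585e-12) / ln(4.40829e-05)
  = -26.83539 / -10.02944 ≈ 2.67566

2.68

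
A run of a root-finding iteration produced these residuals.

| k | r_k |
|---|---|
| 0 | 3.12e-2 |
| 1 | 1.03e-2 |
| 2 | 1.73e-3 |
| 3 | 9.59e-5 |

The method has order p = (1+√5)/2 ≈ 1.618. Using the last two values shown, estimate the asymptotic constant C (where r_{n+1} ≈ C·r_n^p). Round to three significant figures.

C ≈ r_3 / r_2^1.618
  = 9.59e-5 / (1.73e-3)^1.618
  = 9.59e-5 / 3.39749e-05 ≈ 2.8227

2.82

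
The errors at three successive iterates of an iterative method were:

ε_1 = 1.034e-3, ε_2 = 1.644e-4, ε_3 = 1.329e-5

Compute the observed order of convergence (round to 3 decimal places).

p ≈ ln(ε_3/ε_2) / ln(ε_2/ε_1)
  = ln(1.329e-5/1.644e-4) / ln(1.644e-4/1.034e-3)
  = ln(0.0808394) / ln(0.158994)
  = -2.515291 / -1.838889 ≈ 1.367832

1.368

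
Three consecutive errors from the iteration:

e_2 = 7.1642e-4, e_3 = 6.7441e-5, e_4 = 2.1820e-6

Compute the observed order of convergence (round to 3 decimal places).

p ≈ ln(e_4/e_3) / ln(e_3/e_2)
  = ln(2.1820e-6/6.7441e-5) / ln(6.7441e-5/7.1642e-4)
  = ln(0.0323542) / ln(0.0941361)
  = -3.431011 / -2.363014 ≈ 1.451964

1.452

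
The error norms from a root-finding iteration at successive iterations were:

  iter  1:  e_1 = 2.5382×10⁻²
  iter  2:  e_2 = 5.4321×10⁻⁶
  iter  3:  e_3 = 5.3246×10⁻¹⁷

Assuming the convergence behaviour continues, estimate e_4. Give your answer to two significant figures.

First estimate the order: p ≈ ln(e_3/e_2) / ln(e_2/e_1) = ln(5.3246×10⁻¹⁷/5.4321×10⁻⁶)/ln(5.4321×10⁻⁶/2.5382×10⁻²) = ln(9.8021e-12)/ln(0.000214014) ≈ 3.0000.
Then e_4 ≈ e_3·(e_3/e_2)^p = 5.3246×10⁻¹⁷·(9.8021e-12)^3.0000 = 5.3246×10⁻¹⁷·9.41797e-34 ≈ 5.015e-50.

5.0e-50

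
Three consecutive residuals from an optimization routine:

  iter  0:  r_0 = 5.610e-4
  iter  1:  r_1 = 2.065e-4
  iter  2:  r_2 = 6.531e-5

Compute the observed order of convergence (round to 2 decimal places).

1.15

p ≈ ln(r_2/r_1) / ln(r_1/r_0)
  = ln(6.531e-5/2.065e-4) / ln(2.065e-4/5.610e-4)
  = ln(0.316271) / ln(0.368093)
  = -1.15116 / -0.99942 ≈ 1.15183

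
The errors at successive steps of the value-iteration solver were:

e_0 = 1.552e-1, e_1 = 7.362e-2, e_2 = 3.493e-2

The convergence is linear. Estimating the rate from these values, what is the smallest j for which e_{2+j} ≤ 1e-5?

Rate ρ ≈ e_2/e_1 = 3.493e-2/7.362e-2 = 0.4745.
After j more steps, e_{2+j} ≈ 3.493e-2·ρ^j; need ρ^j ≤ 1e-5/3.493e-2 = 0.000286287.
j ≥ ln(0.000286287)/ln(0.4745) = -8.1585/-0.74549 = 10.944.
So 11 more iterations are needed.

11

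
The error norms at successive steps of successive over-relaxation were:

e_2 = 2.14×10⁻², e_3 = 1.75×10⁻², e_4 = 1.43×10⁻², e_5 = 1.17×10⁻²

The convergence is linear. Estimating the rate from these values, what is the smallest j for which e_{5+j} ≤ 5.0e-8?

62

Rate ρ ≈ e_5/e_4 = 1.17×10⁻²/1.43×10⁻² = 0.8182.
After j more steps, e_{5+j} ≈ 1.17×10⁻²·ρ^j; need ρ^j ≤ 5.0e-8/1.17×10⁻² = 4.2735e-06.
j ≥ ln(4.2735e-06)/ln(0.8182) = -12.3631/-0.20065 = 61.615.
So 62 more iterations are needed.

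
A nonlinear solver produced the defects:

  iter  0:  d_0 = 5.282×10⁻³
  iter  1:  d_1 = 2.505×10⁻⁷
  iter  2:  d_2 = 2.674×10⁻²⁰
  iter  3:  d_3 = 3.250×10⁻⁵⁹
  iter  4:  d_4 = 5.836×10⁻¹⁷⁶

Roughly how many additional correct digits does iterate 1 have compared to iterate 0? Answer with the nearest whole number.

4

Digits gained ≈ log₁₀(d_0/d_1) = log₁₀(5.282×10⁻³/2.505×10⁻⁷) = log₁₀(21085.8) ≈ 4.324.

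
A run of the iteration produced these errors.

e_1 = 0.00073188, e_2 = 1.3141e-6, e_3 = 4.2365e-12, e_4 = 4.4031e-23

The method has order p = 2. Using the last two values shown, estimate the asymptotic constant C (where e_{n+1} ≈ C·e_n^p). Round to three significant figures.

C ≈ e_4 / e_3^2
  = 4.4031e-23 / (4.2365e-12)^2
  = 4.4031e-23 / 1.79479e-23 ≈ 2.4533

2.45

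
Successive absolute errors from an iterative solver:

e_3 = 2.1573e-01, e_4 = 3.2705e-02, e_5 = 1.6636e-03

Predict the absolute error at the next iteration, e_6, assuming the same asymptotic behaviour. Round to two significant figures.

1.5e-5

First estimate the order: p ≈ ln(e_5/e_4) / ln(e_4/e_3) = ln(1.6636e-03/3.2705e-02)/ln(3.2705e-02/2.1573e-01) = ln(0.0508668)/ln(0.151602) ≈ 1.5789.
Then e_6 ≈ e_5·(e_5/e_4)^p = 1.6636e-03·(0.0508668)^1.5789 = 1.6636e-03·0.00906962 ≈ 1.509e-05.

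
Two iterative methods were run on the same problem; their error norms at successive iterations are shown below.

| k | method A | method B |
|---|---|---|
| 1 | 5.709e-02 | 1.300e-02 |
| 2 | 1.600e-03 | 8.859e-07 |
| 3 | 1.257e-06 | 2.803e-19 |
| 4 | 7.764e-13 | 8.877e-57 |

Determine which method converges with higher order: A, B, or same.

Method A: p ≈ ln(7.764e-13/1.257e-06)/ln(1.257e-06/1.600e-03) ≈ 2.00.
Method B: p ≈ ln(8.877e-57/2.803e-19)/ln(2.803e-19/8.859e-07) ≈ 3.00.
Method B has the higher order (≈3.0 vs ≈2.0).

B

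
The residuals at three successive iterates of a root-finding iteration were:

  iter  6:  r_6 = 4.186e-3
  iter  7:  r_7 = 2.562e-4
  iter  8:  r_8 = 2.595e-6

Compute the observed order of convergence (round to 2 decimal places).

1.64

p ≈ ln(r_8/r_7) / ln(r_7/r_6)
  = ln(2.595e-6/2.562e-4) / ln(2.562e-4/4.186e-3)
  = ln(0.0101288) / ln(0.061204)
  = -4.59237 / -2.79354 ≈ 1.64392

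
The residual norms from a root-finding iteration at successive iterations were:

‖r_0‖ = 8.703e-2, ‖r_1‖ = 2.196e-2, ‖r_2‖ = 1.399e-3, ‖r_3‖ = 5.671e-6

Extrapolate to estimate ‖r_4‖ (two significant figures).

9.3e-11

First estimate the order: p ≈ ln(‖r_3‖/‖r_2‖) / ln(‖r_2‖/‖r_1‖) = ln(5.671e-6/1.399e-3)/ln(1.399e-3/2.196e-2) = ln(0.00405361)/ln(0.0637067) ≈ 2.0004.
Then ‖r_4‖ ≈ ‖r_3‖·(‖r_3‖/‖r_2‖)^p = 5.671e-6·(0.00405361)^2.0004 = 5.671e-6·1.63956e-05 ≈ 9.298e-11.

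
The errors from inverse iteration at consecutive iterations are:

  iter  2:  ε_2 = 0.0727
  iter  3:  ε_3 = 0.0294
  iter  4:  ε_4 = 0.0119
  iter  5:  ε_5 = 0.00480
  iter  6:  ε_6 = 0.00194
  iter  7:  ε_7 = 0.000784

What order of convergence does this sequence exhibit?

Consecutive ratios: ε_7/ε_6 = 0.000784/0.00194 = 0.404124, ε_6/ε_5 = 0.00194/0.00480 = 0.404167.
p ≈ ln(0.404124)/ln(0.404167) = -0.9060/-0.9059 ≈ 1.00.
So the convergence is linear (order 1).

1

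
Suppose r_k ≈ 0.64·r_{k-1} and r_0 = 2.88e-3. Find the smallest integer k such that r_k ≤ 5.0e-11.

After k steps, r_k ≈ 2.88e-3·0.64^k.
Need 0.64^k ≤ 5.0e-11/2.88e-3 = 1.73611e-08.
k ≥ ln(1.73611e-08)/ln(0.64) = -17.8690/-0.44629 = 40.039.
Smallest integer k = 41.

41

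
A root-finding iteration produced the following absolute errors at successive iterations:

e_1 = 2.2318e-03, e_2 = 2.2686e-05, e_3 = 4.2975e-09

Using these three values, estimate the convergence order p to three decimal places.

p ≈ ln(e_3/e_2) / ln(e_2/e_1)
  = ln(4.2975e-09/2.2686e-05) / ln(2.2686e-05/2.2318e-03)
  = ln(0.000189434) / ln(0.0101649)
  = -8.571470 / -4.588815 ≈ 1.867905

1.868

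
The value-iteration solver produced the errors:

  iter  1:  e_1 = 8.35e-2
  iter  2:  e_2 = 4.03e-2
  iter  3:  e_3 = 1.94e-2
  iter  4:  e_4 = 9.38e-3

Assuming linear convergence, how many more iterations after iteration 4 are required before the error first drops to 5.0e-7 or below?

Rate ρ ≈ e_4/e_3 = 9.38e-3/1.94e-2 = 0.4835.
After j more steps, e_{4+j} ≈ 9.38e-3·ρ^j; need ρ^j ≤ 5.0e-7/9.38e-3 = 5.33049e-05.
j ≥ ln(5.33049e-05)/ln(0.4835) = -9.8395/-0.72670 = 13.540.
So 14 more iterations are needed.

14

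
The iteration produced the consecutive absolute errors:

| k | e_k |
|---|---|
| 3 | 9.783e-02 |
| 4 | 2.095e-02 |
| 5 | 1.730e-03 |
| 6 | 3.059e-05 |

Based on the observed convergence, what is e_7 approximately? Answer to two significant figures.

4.5e-8

First estimate the order: p ≈ ln(e_6/e_5) / ln(e_5/e_4) = ln(3.059e-05/1.730e-03)/ln(1.730e-03/2.095e-02) = ln(0.0176821)/ln(0.0825776) ≈ 1.6180.
Then e_7 ≈ e_6·(e_6/e_5)^p = 3.059e-05·(0.0176821)^1.6180 = 3.059e-05·0.00146053 ≈ 4.468e-08.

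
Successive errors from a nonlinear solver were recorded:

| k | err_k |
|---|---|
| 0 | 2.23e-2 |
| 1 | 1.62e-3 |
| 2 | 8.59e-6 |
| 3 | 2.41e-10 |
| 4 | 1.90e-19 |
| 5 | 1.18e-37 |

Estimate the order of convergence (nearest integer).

2

Consecutive ratios: err_5/err_4 = 1.18e-37/1.90e-19 = 6.21053e-19, err_4/err_3 = 1.90e-19/2.41e-10 = 7.88382e-10.
p ≈ ln(6.21053e-19)/ln(7.88382e-10) = -41.9229/-20.9610 ≈ 2.00.
So the convergence is quadratic (order 2).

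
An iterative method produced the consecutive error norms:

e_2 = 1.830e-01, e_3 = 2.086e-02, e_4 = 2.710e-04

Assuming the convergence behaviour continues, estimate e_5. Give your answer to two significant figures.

4.6e-8

First estimate the order: p ≈ ln(e_4/e_3) / ln(e_3/e_2) = ln(2.710e-04/2.086e-02)/ln(2.086e-02/1.830e-01) = ln(0.0129914)/ln(0.113989) ≈ 2.0001.
Then e_5 ≈ e_4·(e_4/e_3)^p = 2.710e-04·(0.0129914)^2.0001 = 2.710e-04·0.000168703 ≈ 4.572e-08.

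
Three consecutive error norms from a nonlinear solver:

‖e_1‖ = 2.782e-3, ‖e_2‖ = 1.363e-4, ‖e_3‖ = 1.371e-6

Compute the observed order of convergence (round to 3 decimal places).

p ≈ ln(‖e_3‖/‖e_2‖) / ln(‖e_2‖/‖e_1‖)
  = ln(1.371e-6/1.363e-4) / ln(1.363e-4/2.782e-3)
  = ln(0.0100587) / ln(0.0489935)
  = -4.599317 / -3.016068 ≈ 1.524938

1.525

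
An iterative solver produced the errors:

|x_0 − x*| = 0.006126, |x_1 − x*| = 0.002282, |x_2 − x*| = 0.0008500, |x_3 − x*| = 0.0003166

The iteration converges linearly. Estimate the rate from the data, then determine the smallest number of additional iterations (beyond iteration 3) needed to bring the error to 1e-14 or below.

25

Rate ρ ≈ |x_3 − x*|/|x_2 − x*| = 0.0003166/0.0008500 = 0.3725.
After j more steps, |x_{3+j} − x*| ≈ 0.0003166·ρ^j; need ρ^j ≤ 1e-14/0.0003166 = 3.15856e-11.
j ≥ ln(3.15856e-11)/ln(0.3725) = -24.1783/-0.98752 = 24.484.
So 25 more iterations are needed.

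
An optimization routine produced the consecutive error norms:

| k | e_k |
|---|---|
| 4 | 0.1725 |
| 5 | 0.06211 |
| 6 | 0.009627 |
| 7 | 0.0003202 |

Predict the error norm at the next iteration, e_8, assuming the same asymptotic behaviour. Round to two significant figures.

First estimate the order: p ≈ ln(e_7/e_6) / ln(e_6/e_5) = ln(0.0003202/0.009627)/ln(0.009627/0.06211) = ln(0.0332606)/ln(0.154999) ≈ 1.8255.
Then e_8 ≈ e_7·(e_7/e_6)^p = 0.0003202·(0.0332606)^1.8255 = 0.0003202·0.00200347 ≈ 6.415e-07.

6.4e-7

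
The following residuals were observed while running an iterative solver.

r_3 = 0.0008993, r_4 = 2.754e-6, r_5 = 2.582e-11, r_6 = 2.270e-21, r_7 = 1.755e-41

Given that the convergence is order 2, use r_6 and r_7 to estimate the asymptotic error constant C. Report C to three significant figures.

C ≈ r_7 / r_6^2
  = 1.755e-41 / (2.270e-21)^2
  = 1.755e-41 / 5.1529e-42 ≈ 3.4058

3.41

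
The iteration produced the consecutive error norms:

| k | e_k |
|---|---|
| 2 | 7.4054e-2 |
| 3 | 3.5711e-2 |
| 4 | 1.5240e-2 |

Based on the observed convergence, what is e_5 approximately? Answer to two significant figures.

5.6e-3

First estimate the order: p ≈ ln(e_4/e_3) / ln(e_3/e_2) = ln(1.5240e-2/3.5711e-2)/ln(3.5711e-2/7.4054e-2) = ln(0.426759)/ln(0.482229) ≈ 1.1675.
Then e_5 ≈ e_4·(e_4/e_3)^p = 1.5240e-2·(0.426759)^1.1675 = 1.5240e-2·0.370031 ≈ 0.005639.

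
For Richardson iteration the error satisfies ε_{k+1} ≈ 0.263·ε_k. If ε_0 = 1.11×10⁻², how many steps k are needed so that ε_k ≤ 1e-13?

After k steps, ε_k ≈ 1.11×10⁻²·0.263^k.
Need 0.263^k ≤ 1e-13/1.11×10⁻² = 9.00901e-12.
k ≥ ln(9.00901e-12)/ln(0.263) = -25.4328/-1.33560 = 19.042.
Smallest integer k = 20.

20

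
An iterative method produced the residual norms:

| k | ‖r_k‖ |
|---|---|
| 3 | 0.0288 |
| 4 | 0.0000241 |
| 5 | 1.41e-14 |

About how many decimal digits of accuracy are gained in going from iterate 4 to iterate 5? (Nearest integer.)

Digits gained ≈ log₁₀(‖r_4‖/‖r_5‖) = log₁₀(0.0000241/1.41e-14) = log₁₀(1.70922e+09) ≈ 9.233.

9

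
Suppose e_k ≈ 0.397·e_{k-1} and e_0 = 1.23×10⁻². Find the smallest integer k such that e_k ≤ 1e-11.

23

After k steps, e_k ≈ 1.23×10⁻²·0.397^k.
Need 0.397^k ≤ 1e-11/1.23×10⁻² = 8.13008e-10.
k ≥ ln(8.13008e-10)/ln(0.397) = -20.9303/-0.92382 = 22.656.
Smallest integer k = 23.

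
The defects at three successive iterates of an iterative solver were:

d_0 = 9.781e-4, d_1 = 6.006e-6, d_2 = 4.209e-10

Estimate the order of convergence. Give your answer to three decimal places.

p ≈ ln(d_2/d_1) / ln(d_1/d_0)
  = ln(4.209e-10/6.006e-6) / ln(6.006e-6/9.781e-4)
  = ln(7.00799e-05) / ln(0.00614048)
  = -9.565875 / -5.092852 ≈ 1.878294

1.878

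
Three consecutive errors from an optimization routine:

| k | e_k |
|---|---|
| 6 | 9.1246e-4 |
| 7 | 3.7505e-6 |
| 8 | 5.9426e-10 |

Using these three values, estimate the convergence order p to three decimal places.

p ≈ ln(e_8/e_7) / ln(e_7/e_6)
  = ln(5.9426e-10/3.7505e-6) / ln(3.7505e-6/9.1246e-4)
  = ln(0.000158448) / ln(0.00411032)
  = -8.750084 / -5.494254 ≈ 1.592588

1.593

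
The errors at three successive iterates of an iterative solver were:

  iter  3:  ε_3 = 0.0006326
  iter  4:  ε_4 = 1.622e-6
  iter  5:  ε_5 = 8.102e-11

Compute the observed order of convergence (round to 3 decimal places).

p ≈ ln(ε_5/ε_4) / ln(ε_4/ε_3)
  = ln(8.102e-11/1.622e-6) / ln(1.622e-6/0.0006326)
  = ln(4.99507e-05) / ln(0.00256402)
  = -9.904474 / -5.966179 ≈ 1.660103

1.660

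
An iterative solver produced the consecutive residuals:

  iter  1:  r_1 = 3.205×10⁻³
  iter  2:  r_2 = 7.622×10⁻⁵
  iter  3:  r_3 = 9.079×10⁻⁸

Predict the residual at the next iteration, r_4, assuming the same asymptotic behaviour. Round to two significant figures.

4.9e-13

First estimate the order: p ≈ ln(r_3/r_2) / ln(r_2/r_1) = ln(9.079×10⁻⁸/7.622×10⁻⁵)/ln(7.622×10⁻⁵/3.205×10⁻³) = ln(0.00119116)/ln(0.0237816) ≈ 1.8008.
Then r_4 ≈ r_3·(r_3/r_2)^p = 9.079×10⁻⁸·(0.00119116)^1.8008 = 9.079×10⁻⁸·5.42509e-06 ≈ 4.925e-13.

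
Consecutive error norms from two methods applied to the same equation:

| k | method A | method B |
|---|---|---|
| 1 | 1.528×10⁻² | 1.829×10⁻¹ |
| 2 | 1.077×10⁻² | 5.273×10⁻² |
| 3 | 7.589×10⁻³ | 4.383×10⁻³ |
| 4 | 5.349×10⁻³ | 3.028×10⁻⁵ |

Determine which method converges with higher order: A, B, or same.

B

Method A: p ≈ ln(5.349×10⁻³/7.589×10⁻³)/ln(7.589×10⁻³/1.077×10⁻²) ≈ 1.00.
Method B: p ≈ ln(3.028×10⁻⁵/4.383×10⁻³)/ln(4.383×10⁻³/5.273×10⁻²) ≈ 2.00.
Method B has the higher order (≈2.0 vs ≈1.0).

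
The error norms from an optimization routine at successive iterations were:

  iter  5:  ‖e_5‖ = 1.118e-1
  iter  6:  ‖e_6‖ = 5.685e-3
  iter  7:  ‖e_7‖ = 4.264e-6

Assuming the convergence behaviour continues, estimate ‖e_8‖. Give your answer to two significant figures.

First estimate the order: p ≈ ln(‖e_7‖/‖e_6‖) / ln(‖e_6‖/‖e_5‖) = ln(4.264e-6/5.685e-3)/ln(5.685e-3/1.118e-1) = ln(0.000750044)/ln(0.0508497) ≈ 2.4155.
Then ‖e_8‖ ≈ ‖e_7‖·(‖e_7‖/‖e_6‖)^p = 4.264e-6·(0.000750044)^2.4155 = 4.264e-6·2.82991e-08 ≈ 1.207e-13.

1.2e-13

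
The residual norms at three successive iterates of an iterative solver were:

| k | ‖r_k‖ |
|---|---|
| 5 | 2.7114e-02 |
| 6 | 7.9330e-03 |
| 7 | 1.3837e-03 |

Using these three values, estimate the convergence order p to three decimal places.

1.421

p ≈ ln(‖r_7‖/‖r_6‖) / ln(‖r_6‖/‖r_5‖)
  = ln(1.3837e-03/7.9330e-03) / ln(7.9330e-03/2.7114e-02)
  = ln(0.174423) / ln(0.292579)
  = -1.746272 / -1.229021 ≈ 1.420864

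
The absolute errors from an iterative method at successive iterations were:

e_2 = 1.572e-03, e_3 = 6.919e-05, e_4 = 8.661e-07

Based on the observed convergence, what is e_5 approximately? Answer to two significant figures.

1.9e-9

First estimate the order: p ≈ ln(e_4/e_3) / ln(e_3/e_2) = ln(8.661e-07/6.919e-05)/ln(6.919e-05/1.572e-03) = ln(0.0125177)/ln(0.044014) ≈ 1.4026.
Then e_5 ≈ e_4·(e_4/e_3)^p = 8.661e-07·(0.0125177)^1.4026 = 8.661e-07·0.00214579 ≈ 1.858e-09.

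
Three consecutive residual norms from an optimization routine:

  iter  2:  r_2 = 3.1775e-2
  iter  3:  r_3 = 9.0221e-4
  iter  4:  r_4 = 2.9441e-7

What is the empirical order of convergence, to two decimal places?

p ≈ ln(r_4/r_3) / ln(r_3/r_2)
  = ln(2.9441e-7/9.0221e-4) / ln(9.0221e-4/3.1775e-2)
  = ln(0.000326321) / ln(0.0283937)
  = -8.02763 / -3.56159 ≈ 2.25395

2.25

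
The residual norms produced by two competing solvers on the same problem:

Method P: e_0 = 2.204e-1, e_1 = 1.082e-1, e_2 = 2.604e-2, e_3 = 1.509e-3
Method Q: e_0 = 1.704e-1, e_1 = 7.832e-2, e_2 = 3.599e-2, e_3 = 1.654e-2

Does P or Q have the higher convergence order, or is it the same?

P

Method P: p ≈ ln(1.509e-3/2.604e-2)/ln(2.604e-2/1.082e-1) ≈ 2.00.
Method Q: p ≈ ln(1.654e-2/3.599e-2)/ln(3.599e-2/7.832e-2) ≈ 1.00.
Method P has the higher order (≈2.0 vs ≈1.0).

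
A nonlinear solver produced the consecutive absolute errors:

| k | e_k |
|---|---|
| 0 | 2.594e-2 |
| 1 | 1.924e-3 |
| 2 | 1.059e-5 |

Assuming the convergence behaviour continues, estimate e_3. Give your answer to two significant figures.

First estimate the order: p ≈ ln(e_2/e_1) / ln(e_1/e_0) = ln(1.059e-5/1.924e-3)/ln(1.924e-3/2.594e-2) = ln(0.00550416)/ln(0.0741712) ≈ 1.9998.
Then e_3 ≈ e_2·(e_2/e_1)^p = 1.059e-5·(0.00550416)^1.9998 = 1.059e-5·3.03273e-05 ≈ 3.212e-10.

3.2e-10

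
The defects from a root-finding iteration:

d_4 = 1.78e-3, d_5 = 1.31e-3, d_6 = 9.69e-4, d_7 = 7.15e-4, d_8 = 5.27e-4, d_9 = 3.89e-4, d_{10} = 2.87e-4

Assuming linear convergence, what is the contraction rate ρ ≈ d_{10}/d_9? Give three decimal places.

0.738

ρ ≈ d_{10}/d_9 = 2.87e-4/3.89e-4 = 0.73779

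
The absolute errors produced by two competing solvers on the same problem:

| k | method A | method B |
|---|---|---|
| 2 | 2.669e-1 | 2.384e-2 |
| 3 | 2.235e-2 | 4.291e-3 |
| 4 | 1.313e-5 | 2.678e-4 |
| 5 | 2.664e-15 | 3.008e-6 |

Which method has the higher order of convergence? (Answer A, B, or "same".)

A

Method A: p ≈ ln(2.664e-15/1.313e-5)/ln(1.313e-5/2.235e-2) ≈ 3.00.
Method B: p ≈ ln(3.008e-6/2.678e-4)/ln(2.678e-4/4.291e-3) ≈ 1.62.
Method A has the higher order (≈3.0 vs ≈1.6).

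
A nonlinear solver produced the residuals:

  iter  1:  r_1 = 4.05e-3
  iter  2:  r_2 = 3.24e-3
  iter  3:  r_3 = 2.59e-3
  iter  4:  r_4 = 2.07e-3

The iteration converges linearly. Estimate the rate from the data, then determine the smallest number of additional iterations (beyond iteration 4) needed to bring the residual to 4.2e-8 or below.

49

Rate ρ ≈ r_4/r_3 = 2.07e-3/2.59e-3 = 0.7992.
After j more steps, r_{4+j} ≈ 2.07e-3·ρ^j; need ρ^j ≤ 4.2e-8/2.07e-3 = 2.02899e-05.
j ≥ ln(2.02899e-05)/ln(0.7992) = -10.8054/-0.22414 = 48.208.
So 49 more iterations are needed.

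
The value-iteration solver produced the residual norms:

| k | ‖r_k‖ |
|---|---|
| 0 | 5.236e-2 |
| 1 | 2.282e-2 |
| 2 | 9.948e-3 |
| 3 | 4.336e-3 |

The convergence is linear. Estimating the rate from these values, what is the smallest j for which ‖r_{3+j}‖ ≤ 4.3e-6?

Rate ρ ≈ ‖r_3‖/‖r_2‖ = 4.336e-3/9.948e-3 = 0.4359.
After j more steps, ‖r_{3+j}‖ ≈ 4.336e-3·ρ^j; need ρ^j ≤ 4.3e-6/4.336e-3 = 0.000991697.
j ≥ ln(0.000991697)/ln(0.4359) = -6.9161/-0.83034 = 8.329.
So 9 more iterations are needed.

9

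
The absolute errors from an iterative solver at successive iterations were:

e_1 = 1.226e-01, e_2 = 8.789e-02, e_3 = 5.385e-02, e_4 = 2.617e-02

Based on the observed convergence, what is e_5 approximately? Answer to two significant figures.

First estimate the order: p ≈ ln(e_4/e_3) / ln(e_3/e_2) = ln(2.617e-02/5.385e-02)/ln(5.385e-02/8.789e-02) = ln(0.48598)/ln(0.612698) ≈ 1.4730.
Then e_5 ≈ e_4·(e_4/e_3)^p = 2.617e-02·(0.48598)^1.4730 = 2.617e-02·0.345453 ≈ 0.009041.

9.0e-3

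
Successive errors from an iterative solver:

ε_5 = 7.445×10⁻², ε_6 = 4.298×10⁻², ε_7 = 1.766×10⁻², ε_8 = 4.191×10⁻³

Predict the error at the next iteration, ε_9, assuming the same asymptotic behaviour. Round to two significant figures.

4.1e-4

First estimate the order: p ≈ ln(ε_8/ε_7) / ln(ε_7/ε_6) = ln(4.191×10⁻³/1.766×10⁻²)/ln(1.766×10⁻²/4.298×10⁻²) = ln(0.237316)/ln(0.410889) ≈ 1.6172.
Then ε_9 ≈ ε_8·(ε_8/ε_7)^p = 4.191×10⁻³·(0.237316)^1.6172 = 4.191×10⁻³·0.097674 ≈ 0.0004094.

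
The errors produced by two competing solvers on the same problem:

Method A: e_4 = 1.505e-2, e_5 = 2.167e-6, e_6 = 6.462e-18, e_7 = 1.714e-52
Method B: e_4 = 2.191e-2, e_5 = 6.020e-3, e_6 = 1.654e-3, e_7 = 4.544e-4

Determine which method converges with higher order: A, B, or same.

Method A: p ≈ ln(1.714e-52/6.462e-18)/ln(6.462e-18/2.167e-6) ≈ 3.00.
Method B: p ≈ ln(4.544e-4/1.654e-3)/ln(1.654e-3/6.020e-3) ≈ 1.00.
Method A has the higher order (≈3.0 vs ≈1.0).

A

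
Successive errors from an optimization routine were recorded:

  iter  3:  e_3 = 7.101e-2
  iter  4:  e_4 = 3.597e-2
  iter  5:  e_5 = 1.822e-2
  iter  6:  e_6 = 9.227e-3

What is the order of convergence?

Consecutive ratios: e_6/e_5 = 9.227e-3/1.822e-2 = 0.506422, e_5/e_4 = 1.822e-2/3.597e-2 = 0.506533.
p ≈ ln(0.506422)/ln(0.506533) = -0.6804/-0.6802 ≈ 1.00.
So the convergence is linear (order 1).

1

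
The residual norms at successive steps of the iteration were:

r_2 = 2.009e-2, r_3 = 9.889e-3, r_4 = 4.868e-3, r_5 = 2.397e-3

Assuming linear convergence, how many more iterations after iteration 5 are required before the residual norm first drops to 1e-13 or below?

Rate ρ ≈ r_5/r_4 = 2.397e-3/4.868e-3 = 0.4924.
After j more steps, r_{5+j} ≈ 2.397e-3·ρ^j; need ρ^j ≤ 1e-13/2.397e-3 = 4.17188e-11.
j ≥ ln(4.17188e-11)/ln(0.4924) = -23.9001/-0.70846 = 33.735.
So 34 more iterations are needed.

34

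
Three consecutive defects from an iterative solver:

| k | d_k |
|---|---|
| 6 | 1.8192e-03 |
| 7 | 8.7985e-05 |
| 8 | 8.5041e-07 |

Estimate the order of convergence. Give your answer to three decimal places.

p ≈ ln(d_8/d_7) / ln(d_7/d_6)
  = ln(8.5041e-07/8.7985e-05) / ln(8.7985e-05/1.8192e-03)
  = ln(0.0096654) / ln(0.0483647)
  = -4.639203 / -3.028985 ≈ 1.531603

1.532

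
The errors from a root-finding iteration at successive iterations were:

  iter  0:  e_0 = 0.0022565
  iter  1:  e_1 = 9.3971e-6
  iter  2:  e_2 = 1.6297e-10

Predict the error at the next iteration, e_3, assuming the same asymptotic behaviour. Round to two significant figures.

First estimate the order: p ≈ ln(e_2/e_1) / ln(e_1/e_0) = ln(1.6297e-10/9.3971e-6)/ln(9.3971e-6/0.0022565) = ln(1.73426e-05)/ln(0.00416446) ≈ 2.0000.
Then e_3 ≈ e_2·(e_2/e_1)^p = 1.6297e-10·(1.73426e-05)^2.0000 = 1.6297e-10·3.00766e-10 ≈ 4.902e-20.

4.9e-20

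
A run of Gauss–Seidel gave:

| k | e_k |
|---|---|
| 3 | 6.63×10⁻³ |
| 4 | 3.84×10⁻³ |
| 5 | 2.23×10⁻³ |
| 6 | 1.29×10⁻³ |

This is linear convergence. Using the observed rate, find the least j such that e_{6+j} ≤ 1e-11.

Rate ρ ≈ e_6/e_5 = 1.29×10⁻³/2.23×10⁻³ = 0.5785.
After j more steps, e_{6+j} ≈ 1.29×10⁻³·ρ^j; need ρ^j ≤ 1e-11/1.29×10⁻³ = 7.75194e-09.
j ≥ ln(7.75194e-09)/ln(0.5785) = -18.6753/-0.54732 = 34.121.
So 35 more iterations are needed.

35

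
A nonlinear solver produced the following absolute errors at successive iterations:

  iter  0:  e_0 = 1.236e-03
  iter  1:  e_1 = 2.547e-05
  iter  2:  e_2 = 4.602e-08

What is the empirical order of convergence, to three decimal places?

1.627

p ≈ ln(e_2/e_1) / ln(e_1/e_0)
  = ln(4.602e-08/2.547e-05) / ln(2.547e-05/1.236e-03)
  = ln(0.00180683) / ln(0.0206068)
  = -6.316181 / -3.882134 ≈ 1.626987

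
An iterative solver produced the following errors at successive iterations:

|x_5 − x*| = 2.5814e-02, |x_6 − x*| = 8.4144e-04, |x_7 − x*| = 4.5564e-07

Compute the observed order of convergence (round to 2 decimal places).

2.20

p ≈ ln(|x_7 − x*|/|x_6 − x*|) / ln(|x_6 − x*|/|x_5 − x*|)
  = ln(4.5564e-07/8.4144e-04) / ln(8.4144e-04/2.5814e-02)
  = ln(0.0005415) / ln(0.0325963)
  = -7.52117 / -3.42356 ≈ 2.19689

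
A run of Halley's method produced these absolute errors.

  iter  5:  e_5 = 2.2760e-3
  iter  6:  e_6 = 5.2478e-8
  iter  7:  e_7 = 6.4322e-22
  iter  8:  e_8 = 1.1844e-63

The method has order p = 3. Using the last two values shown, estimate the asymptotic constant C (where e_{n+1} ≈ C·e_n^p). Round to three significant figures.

4.45

C ≈ e_8 / e_7^3
  = 1.1844e-63 / (6.4322e-22)^3
  = 1.1844e-63 / 2.66121e-64 ≈ 4.4506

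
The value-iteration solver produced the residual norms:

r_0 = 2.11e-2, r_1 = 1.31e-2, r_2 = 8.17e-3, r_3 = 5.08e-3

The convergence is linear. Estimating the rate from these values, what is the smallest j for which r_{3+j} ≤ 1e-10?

38

Rate ρ ≈ r_3/r_2 = 5.08e-3/8.17e-3 = 0.6218.
After j more steps, r_{3+j} ≈ 5.08e-3·ρ^j; need ρ^j ≤ 1e-10/5.08e-3 = 1.9685e-08.
j ≥ ln(1.9685e-08)/ln(0.6218) = -17.7434/-0.47514 = 37.344.
So 38 more iterations are needed.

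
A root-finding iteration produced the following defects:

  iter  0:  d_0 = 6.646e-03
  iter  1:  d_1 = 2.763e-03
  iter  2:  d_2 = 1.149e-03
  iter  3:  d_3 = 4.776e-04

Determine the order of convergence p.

1

Consecutive ratios: d_3/d_2 = 4.776e-04/1.149e-03 = 0.415666, d_2/d_1 = 1.149e-03/2.763e-03 = 0.415852.
p ≈ ln(0.415666)/ln(0.415852) = -0.8779/-0.8774 ≈ 1.00.
So the convergence is linear (order 1).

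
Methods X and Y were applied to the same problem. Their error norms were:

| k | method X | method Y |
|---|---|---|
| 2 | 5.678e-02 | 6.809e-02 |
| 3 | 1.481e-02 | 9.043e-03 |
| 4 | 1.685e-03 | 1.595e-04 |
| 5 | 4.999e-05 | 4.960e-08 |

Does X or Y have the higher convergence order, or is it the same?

Method X: p ≈ ln(4.999e-05/1.685e-03)/ln(1.685e-03/1.481e-02) ≈ 1.62.
Method Y: p ≈ ln(4.960e-08/1.595e-04)/ln(1.595e-04/9.043e-03) ≈ 2.00.
Method Y has the higher order (≈2.0 vs ≈1.6).

Y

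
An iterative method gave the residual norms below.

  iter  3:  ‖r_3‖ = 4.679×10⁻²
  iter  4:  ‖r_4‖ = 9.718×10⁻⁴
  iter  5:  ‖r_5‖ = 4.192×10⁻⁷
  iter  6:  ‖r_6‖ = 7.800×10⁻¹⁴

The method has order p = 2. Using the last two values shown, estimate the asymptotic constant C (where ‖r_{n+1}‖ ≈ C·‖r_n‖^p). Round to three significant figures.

0.444

C ≈ ‖r_6‖ / ‖r_5‖^2
  = 7.800×10⁻¹⁴ / (4.192×10⁻⁷)^2
  = 7.800×10⁻¹⁴ / 1.75729e-13 ≈ 0.44387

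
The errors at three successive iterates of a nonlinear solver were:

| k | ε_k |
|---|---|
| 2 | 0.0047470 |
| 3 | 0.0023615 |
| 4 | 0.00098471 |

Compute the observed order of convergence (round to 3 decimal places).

p ≈ ln(ε_4/ε_3) / ln(ε_3/ε_2)
  = ln(0.00098471/0.0023615) / ln(0.0023615/0.0047470)
  = ln(0.416985) / ln(0.497472)
  = -0.874705 / -0.698216 ≈ 1.252771

1.253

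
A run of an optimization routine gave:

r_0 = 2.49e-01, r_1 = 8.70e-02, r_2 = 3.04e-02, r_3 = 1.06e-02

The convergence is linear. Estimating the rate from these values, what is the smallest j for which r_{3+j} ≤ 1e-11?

Rate ρ ≈ r_3/r_2 = 1.06e-02/3.04e-02 = 0.3487.
After j more steps, r_{3+j} ≈ 1.06e-02·ρ^j; need ρ^j ≤ 1e-11/1.06e-02 = 9.43396e-10.
j ≥ ln(9.43396e-10)/ln(0.3487) = -20.7815/-1.05354 = 19.725.
So 20 more iterations are needed.

20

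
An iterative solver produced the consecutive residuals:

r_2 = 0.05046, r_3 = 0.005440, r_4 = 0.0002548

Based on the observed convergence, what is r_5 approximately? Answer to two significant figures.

First estimate the order: p ≈ ln(r_4/r_3) / ln(r_3/r_2) = ln(0.0002548/0.005440)/ln(0.005440/0.05046) = ln(0.0468382)/ln(0.107808) ≈ 1.3743.
Then r_5 ≈ r_4·(r_4/r_3)^p = 0.0002548·(0.0468382)^1.3743 = 0.0002548·0.0148938 ≈ 3.795e-06.

3.8e-6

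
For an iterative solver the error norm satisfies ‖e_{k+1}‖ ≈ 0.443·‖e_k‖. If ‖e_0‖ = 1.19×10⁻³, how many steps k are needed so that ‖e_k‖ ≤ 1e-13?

After k steps, ‖e_k‖ ≈ 1.19×10⁻³·0.443^k.
Need 0.443^k ≤ 1e-13/1.19×10⁻³ = 8.40336e-11.
k ≥ ln(8.40336e-11)/ln(0.443) = -23.1998/-0.81419 = 28.494.
Smallest integer k = 29.

29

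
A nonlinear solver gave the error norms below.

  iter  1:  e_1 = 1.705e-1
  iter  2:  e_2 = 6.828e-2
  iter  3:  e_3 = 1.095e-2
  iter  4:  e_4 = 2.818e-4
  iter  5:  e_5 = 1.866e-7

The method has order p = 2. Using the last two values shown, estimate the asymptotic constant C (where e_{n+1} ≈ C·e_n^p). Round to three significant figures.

C ≈ e_5 / e_4^2
  = 1.866e-7 / (2.818e-4)^2
  = 1.866e-7 / 7.94112e-08 ≈ 2.3498

2.35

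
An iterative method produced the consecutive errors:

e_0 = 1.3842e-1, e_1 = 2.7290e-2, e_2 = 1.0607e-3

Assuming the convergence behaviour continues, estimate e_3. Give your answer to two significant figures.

1.6e-6

First estimate the order: p ≈ ln(e_2/e_1) / ln(e_1/e_0) = ln(1.0607e-3/2.7290e-2)/ln(2.7290e-2/1.3842e-1) = ln(0.0388677)/ln(0.197154) ≈ 2.0000.
Then e_3 ≈ e_2·(e_2/e_1)^p = 1.0607e-3·(0.0388677)^2.0000 = 1.0607e-3·0.0015107 ≈ 1.602e-06.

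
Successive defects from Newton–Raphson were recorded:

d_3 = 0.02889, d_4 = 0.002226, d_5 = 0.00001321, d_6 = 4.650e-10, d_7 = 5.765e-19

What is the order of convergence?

2

Consecutive ratios: d_7/d_6 = 5.765e-19/4.650e-10 = 1.23978e-09, d_6/d_5 = 4.650e-10/0.00001321 = 3.52006e-05.
p ≈ ln(1.23978e-09)/ln(3.52006e-05) = -20.5083/-10.2544 ≈ 2.00.
So the convergence is quadratic (order 2).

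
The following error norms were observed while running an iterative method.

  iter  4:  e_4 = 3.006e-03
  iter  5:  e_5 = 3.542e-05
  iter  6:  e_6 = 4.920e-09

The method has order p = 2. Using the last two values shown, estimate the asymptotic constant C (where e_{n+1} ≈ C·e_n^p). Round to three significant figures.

C ≈ e_6 / e_5^2
  = 4.920e-09 / (3.542e-05)^2
  = 4.920e-09 / 1.25458e-09 ≈ 3.9216

3.92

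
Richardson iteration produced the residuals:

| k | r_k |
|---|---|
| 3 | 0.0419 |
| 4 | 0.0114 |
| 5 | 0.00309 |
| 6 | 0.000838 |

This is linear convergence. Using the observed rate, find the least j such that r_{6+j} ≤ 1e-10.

Rate ρ ≈ r_6/r_5 = 0.000838/0.00309 = 0.2712.
After j more steps, r_{6+j} ≈ 0.000838·ρ^j; need ρ^j ≤ 1e-10/0.000838 = 1.19332e-07.
j ≥ ln(1.19332e-07)/ln(0.2712) = -15.9414/-1.30490 = 12.217.
So 13 more iterations are needed.

13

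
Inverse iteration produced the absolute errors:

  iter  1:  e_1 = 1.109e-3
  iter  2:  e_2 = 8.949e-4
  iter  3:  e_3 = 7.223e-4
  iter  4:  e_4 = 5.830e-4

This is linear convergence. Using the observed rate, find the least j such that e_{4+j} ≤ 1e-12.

Rate ρ ≈ e_4/e_3 = 5.830e-4/7.223e-4 = 0.8071.
After j more steps, e_{4+j} ≈ 5.830e-4·ρ^j; need ρ^j ≤ 1e-12/5.830e-4 = 1.71527e-09.
j ≥ ln(1.71527e-09)/ln(0.8071) = -20.1837/-0.21431 = 94.180.
So 95 more iterations are needed.

95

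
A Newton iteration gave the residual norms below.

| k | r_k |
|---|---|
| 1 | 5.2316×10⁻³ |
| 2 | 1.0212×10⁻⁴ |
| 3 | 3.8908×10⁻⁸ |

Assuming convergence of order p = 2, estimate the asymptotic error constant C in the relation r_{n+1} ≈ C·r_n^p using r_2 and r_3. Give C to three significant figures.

3.73

C ≈ r_3 / r_2^2
  = 3.8908×10⁻⁸ / (1.0212×10⁻⁴)^2
  = 3.8908×10⁻⁸ / 1.04285e-08 ≈ 3.7309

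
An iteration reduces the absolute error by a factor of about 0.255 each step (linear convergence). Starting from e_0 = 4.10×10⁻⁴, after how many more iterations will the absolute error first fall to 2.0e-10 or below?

After k steps, e_k ≈ 4.10×10⁻⁴·0.255^k.
Need 0.255^k ≤ 2.0e-10/4.10×10⁻⁴ = 4.87805e-07.
k ≥ ln(4.87805e-07)/ln(0.255) = -14.5334/-1.36649 = 10.636.
Smallest integer k = 11.

11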